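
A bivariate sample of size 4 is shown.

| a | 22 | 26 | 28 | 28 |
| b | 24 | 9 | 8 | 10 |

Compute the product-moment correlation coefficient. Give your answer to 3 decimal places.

n = 4, Σa = 104, Σb = 51, Σa² = 2728, Σb² = 821, Σab = 1266
nΣab − ΣaΣb = 5064 − 5304 = -240
nΣa² − (Σa)² = 10912 − 10816 = 96; nΣb² − (Σb)² = 3284 − 2601 = 683
r = -240 / √(96 × 683) = -240 / 256.0625 ≈ -0.937

-0.937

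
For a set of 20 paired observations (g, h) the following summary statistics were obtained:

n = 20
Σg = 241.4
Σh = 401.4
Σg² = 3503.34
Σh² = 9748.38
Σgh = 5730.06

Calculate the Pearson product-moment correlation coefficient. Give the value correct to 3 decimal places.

0.886

r = (nΣgh − ΣgΣh) / √[(nΣg² − (Σg)²)(nΣh² − (Σh)²)]
Numerator: 20×5730.06 − 241.4×401.4 = 17703.24
Denominator: √[(70066.8 − 58273.96)(194967.6 − 161121.96)] = √[11792.84 × 33845.64] = 19978.3938
r = 17703.24 / 19978.3938 ≈ 0.886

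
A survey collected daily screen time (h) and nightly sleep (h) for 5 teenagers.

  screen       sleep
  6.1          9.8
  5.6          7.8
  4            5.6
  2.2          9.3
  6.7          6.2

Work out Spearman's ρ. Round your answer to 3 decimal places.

0.000

Rank screen: 4, 3, 2, 1, 5
Rank sleep: 5, 3, 1, 4, 2
d = rank(screen) − rank(sleep): -1, 0, 1, -3, 3; Σd² = 20
ρ = 1 − 6Σd² / [n(n²−1)] = 1 − 6×20 / (5×24) = 1 − 120/120 ≈ 0.000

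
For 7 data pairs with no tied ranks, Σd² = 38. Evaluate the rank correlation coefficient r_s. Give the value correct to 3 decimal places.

0.321

ρ = 1 − 6Σd² / [n(n²−1)] = 1 − 6×38 / (7×48)
  = 1 − 228/336 = 1 − 0.6786 ≈ 0.321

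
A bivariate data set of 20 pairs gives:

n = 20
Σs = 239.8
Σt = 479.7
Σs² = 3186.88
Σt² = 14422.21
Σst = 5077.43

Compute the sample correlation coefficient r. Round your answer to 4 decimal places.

r = (nΣst − ΣsΣt) / √[(nΣs² − (Σs)²)(nΣt² − (Σt)²)]
Numerator: 20×5077.43 − 239.8×479.7 = -13483.46
Denominator: √[(63737.6 − 57504.04)(288444.2 − 230112.09)] = √[6233.56 × 58332.11] = 19068.7364
r = -13483.46 / 19068.7364 ≈ -0.7071

-0.7071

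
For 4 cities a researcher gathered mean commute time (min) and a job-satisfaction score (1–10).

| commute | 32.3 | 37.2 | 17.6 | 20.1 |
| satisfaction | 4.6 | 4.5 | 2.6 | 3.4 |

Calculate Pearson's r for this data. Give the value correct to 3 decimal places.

n = 4, Σx = 107.2, Σy = 15.1, Σx² = 3140.9, Σy² = 59.73, Σxy = 430.08
nΣxy − ΣxΣy = 1720.32 − 1618.72 = 101.6
nΣx² − (Σx)² = 12563.6 − 11491.84 = 1071.76; nΣy² − (Σy)² = 238.92 − 228.01 = 10.91
r = 101.6 / √(1071.76 × 10.91) = 101.6 / 108.1337 ≈ 0.940

0.940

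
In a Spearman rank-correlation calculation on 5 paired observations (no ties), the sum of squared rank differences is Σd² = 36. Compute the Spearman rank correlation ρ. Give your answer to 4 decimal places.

ρ = 1 − 6Σd² / [n(n²−1)] = 1 − 6×36 / (5×24)
  = 1 − 216/120 = 1 − 1.80000 ≈ -0.8000

-0.8000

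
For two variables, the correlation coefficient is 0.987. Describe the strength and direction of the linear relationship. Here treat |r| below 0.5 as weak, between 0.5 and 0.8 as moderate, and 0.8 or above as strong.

r = 0.987 > 0 so the relationship is positive.
|r| = 0.987, which falls in the strong range.

strong positive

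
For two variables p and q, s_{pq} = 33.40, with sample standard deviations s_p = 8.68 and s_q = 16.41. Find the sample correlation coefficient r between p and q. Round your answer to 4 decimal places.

0.2345

r = Cov(p,q) / (s_p · s_q) = 33.40 / (8.68 × 16.41)
  = 33.40 / 142.4388 ≈ 0.2345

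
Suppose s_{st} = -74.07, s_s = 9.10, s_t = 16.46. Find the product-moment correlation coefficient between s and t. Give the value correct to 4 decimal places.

-0.4945

r = Cov(s,t) / (s_s · s_t) = -74.07 / (9.10 × 16.46)
  = -74.07 / 149.7860 ≈ -0.4945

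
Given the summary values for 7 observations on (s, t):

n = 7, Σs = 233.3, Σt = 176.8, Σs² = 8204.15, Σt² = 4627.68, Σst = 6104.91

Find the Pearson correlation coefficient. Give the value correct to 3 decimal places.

r = (nΣst − ΣsΣt) / √[(nΣs² − (Σs)²)(nΣt² − (Σt)²)]
Numerator: 7×6104.91 − 233.3×176.8 = 1486.93
Denominator: √[(57429.05 − 54428.89)(32393.76 − 31258.24)] = √[3000.16 × 1135.52] = 1845.7361
r = 1486.93 / 1845.7361 ≈ 0.806

0.806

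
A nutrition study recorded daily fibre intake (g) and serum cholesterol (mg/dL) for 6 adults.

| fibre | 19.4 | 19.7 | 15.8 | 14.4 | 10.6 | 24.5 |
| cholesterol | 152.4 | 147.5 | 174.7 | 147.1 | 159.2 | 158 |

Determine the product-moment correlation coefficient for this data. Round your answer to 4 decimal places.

n = 6, Σx = 104.4, Σy = 938.9, Σx² = 1934.06, Σy² = 147449.15, Σxy = 16299.33
nΣxy − ΣxΣy = 97795.98 − 98021.16 = -225.18
nΣx² − (Σx)² = 11604.36 − 10899.36 = 705; nΣy² − (Σy)² = 884694.9 − 881533.21 = 3161.69
r = -225.18 / √(705 × 3161.69) = -225.18 / 1492.9807 ≈ -0.1508

-0.1508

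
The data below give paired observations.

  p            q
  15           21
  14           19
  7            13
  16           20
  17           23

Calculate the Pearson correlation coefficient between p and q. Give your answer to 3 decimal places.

0.974

n = 5, Σp = 69, Σq = 96, Σp² = 1015, Σq² = 1900, Σpq = 1383
nΣpq − ΣpΣq = 6915 − 6624 = 291
nΣp² − (Σp)² = 5075 − 4761 = 314; nΣq² − (Σq)² = 9500 − 9216 = 284
r = 291 / √(314 × 284) = 291 / 298.6235 ≈ 0.974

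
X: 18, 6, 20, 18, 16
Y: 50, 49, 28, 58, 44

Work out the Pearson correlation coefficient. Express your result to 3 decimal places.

-0.285

n = 5, ΣX = 78, ΣY = 229, ΣX² = 1340, ΣY² = 10985, ΣXY = 3502
nΣXY − ΣXΣY = 17510 − 17862 = -352
nΣX² − (ΣX)² = 6700 − 6084 = 616; nΣY² − (ΣY)² = 54925 − 52441 = 2484
r = -352 / √(616 × 2484) = -352 / 1236.9899 ≈ -0.285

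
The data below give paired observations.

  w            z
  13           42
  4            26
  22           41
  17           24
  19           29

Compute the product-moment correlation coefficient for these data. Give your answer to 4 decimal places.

0.3420

n = 5, Σw = 75, Σz = 162, Σw² = 1319, Σz² = 5538, Σwz = 2511
nΣwz − ΣwΣz = 12555 − 12150 = 405
nΣw² − (Σw)² = 6595 − 5625 = 970; nΣz² − (Σz)² = 27690 − 26244 = 1446
r = 405 / √(970 × 1446) = 405 / 1184.3226 ≈ 0.3420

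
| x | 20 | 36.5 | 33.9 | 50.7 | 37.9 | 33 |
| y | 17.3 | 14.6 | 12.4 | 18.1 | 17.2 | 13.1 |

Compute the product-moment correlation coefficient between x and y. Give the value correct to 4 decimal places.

0.2162

n = 6, Σx = 212, Σy = 92.7, Σx² = 7977.36, Σy² = 1461.27, Σxy = 3301.11
nΣxy − ΣxΣy = 19806.66 − 19652.4 = 154.26
nΣx² − (Σx)² = 47864.16 − 44944 = 2920.16; nΣy² − (Σy)² = 8767.62 − 8593.29 = 174.33
r = 154.26 / √(2920.16 × 174.33) = 154.26 / 713.4925 ≈ 0.2162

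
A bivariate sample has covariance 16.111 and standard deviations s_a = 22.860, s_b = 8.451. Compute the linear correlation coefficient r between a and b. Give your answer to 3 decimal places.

0.083

r = Cov(a,b) / (s_a · s_b) = 16.111 / (22.860 × 8.451)
  = 16.111 / 193.1899 ≈ 0.083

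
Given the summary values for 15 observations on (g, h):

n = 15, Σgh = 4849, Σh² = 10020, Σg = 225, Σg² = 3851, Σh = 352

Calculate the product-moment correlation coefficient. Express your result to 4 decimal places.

r = (nΣgh − ΣgΣh) / √[(nΣg² − (Σg)²)(nΣh² − (Σh)²)]
Numerator: 15×4849 − 225×352 = -6465
Denominator: √[(57765 − 50625)(150300 − 123904)] = √[7140 × 26396] = 13728.3444
r = -6465 / 13728.3444 ≈ -0.4709

-0.4709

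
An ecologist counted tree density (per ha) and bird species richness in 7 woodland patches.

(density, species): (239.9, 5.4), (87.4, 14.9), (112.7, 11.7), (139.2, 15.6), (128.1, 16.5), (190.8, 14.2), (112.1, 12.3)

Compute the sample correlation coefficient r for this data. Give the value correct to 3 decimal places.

-0.660

n = 7, Σx = 1010.2, Σy = 90.6, Σx² = 162649.36, Σy² = 1256.6, Σxy = 12289.67
nΣxy − ΣxΣy = 86027.69 − 91524.12 = -5496.43
nΣx² − (Σx)² = 1138545.52 − 1020504.04 = 118041.48; nΣy² − (Σy)² = 8796.2 − 8208.36 = 587.84
r = -5496.43 / √(118041.48 × 587.84) = -5496.43 / 8330.0362 ≈ -0.660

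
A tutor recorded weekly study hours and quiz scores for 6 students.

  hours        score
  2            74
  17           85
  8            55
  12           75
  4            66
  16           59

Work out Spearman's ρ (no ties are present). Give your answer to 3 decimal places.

0.314

Rank hours: 1, 6, 3, 4, 2, 5
Rank score: 4, 6, 1, 5, 3, 2
d = rank(hours) − rank(score): -3, 0, 2, -1, -1, 3; Σd² = 24
ρ = 1 − 6Σd² / [n(n²−1)] = 1 − 6×24 / (6×35) = 1 − 144/210 ≈ 0.314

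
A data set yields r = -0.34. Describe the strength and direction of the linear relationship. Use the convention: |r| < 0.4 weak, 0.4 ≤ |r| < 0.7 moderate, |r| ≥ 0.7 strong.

weak negative

r = -0.34 < 0 so the relationship is negative.
|r| = 0.34, which falls in the weak range.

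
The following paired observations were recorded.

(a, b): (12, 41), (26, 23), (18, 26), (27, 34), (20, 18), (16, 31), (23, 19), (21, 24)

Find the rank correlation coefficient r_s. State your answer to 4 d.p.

-0.3333

Rank a: 1, 7, 3, 8, 4, 2, 6, 5
Rank b: 8, 3, 5, 7, 1, 6, 2, 4
d = rank(a) − rank(b): -7, 4, -2, 1, 3, -4, 4, 1; Σd² = 112
ρ = 1 − 6Σd² / [n(n²−1)] = 1 − 6×112 / (8×63) = 1 − 672/504 ≈ -0.3333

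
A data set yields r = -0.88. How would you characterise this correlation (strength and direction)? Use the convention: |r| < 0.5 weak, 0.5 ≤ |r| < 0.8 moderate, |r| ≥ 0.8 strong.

r = -0.88 < 0 so the relationship is negative.
|r| = 0.88, which falls in the strong range.

strong negative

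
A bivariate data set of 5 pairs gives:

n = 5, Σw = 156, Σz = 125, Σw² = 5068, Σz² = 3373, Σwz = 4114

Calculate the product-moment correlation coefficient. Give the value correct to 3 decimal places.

r = (nΣwz − ΣwΣz) / √[(nΣw² − (Σw)²)(nΣz² − (Σz)²)]
Numerator: 5×4114 − 156×125 = 1070
Denominator: √[(25340 − 24336)(16865 − 15625)] = √[1004 × 1240] = 1115.7778
r = 1070 / 1115.7778 ≈ 0.959

0.959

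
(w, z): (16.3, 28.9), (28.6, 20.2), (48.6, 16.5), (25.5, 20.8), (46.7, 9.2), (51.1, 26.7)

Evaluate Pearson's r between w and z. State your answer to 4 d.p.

-0.4727

n = 6, Σw = 216.8, Σz = 122.3, Σw² = 8887.96, Σz² = 2745.67, Σwz = 4175.1
nΣwz − ΣwΣz = 25050.6 − 26514.64 = -1464.04
nΣw² − (Σw)² = 53327.76 − 47002.24 = 6325.52; nΣz² − (Σz)² = 16474.02 − 14957.29 = 1516.73
r = -1464.04 / √(6325.52 × 1516.73) = -1464.04 / 3097.4354 ≈ -0.4727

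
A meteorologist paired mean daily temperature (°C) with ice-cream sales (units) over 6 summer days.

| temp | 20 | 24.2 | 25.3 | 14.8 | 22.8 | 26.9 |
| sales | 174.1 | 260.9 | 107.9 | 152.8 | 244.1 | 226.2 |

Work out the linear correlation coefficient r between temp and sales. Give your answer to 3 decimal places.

0.307

n = 6, Σx = 134, Σy = 1166, Σx² = 3088.22, Σy² = 244121.12, Σxy = 26437.35
nΣxy − ΣxΣy = 158624.1 − 156244 = 2380.1
nΣx² − (Σx)² = 18529.32 − 17956 = 573.32; nΣy² − (Σy)² = 1464726.72 − 1359556 = 105170.72
r = 2380.1 / √(573.32 × 105170.72) = 2380.1 / 7765.0806 ≈ 0.307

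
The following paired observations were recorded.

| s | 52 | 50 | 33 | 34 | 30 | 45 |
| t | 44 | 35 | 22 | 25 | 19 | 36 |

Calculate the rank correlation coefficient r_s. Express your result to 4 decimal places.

Rank s: 6, 5, 2, 3, 1, 4
Rank t: 6, 4, 2, 3, 1, 5
d = rank(s) − rank(t): 0, 1, 0, 0, 0, -1; Σd² = 2
ρ = 1 − 6Σd² / [n(n²−1)] = 1 − 6×2 / (6×35) = 1 − 12/210 ≈ 0.9429

0.9429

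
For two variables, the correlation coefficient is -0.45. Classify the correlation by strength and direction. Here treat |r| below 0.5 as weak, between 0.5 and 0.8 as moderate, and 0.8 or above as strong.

weak negative

r = -0.45 < 0 so the relationship is negative.
|r| = 0.45, which falls in the weak range.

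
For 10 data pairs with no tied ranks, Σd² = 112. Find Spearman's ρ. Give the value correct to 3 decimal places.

0.321

ρ = 1 − 6Σd² / [n(n²−1)] = 1 − 6×112 / (10×99)
  = 1 − 672/990 = 1 − 0.6788 ≈ 0.321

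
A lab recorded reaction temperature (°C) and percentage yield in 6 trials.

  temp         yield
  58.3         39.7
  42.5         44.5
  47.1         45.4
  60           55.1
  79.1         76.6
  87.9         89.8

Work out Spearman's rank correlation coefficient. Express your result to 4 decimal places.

0.8286

Rank temp: 3, 1, 2, 4, 5, 6
Rank yield: 1, 2, 3, 4, 5, 6
d = rank(temp) − rank(yield): 2, -1, -1, 0, 0, 0; Σd² = 6
ρ = 1 − 6Σd² / [n(n²−1)] = 1 − 6×6 / (6×35) = 1 − 36/210 ≈ 0.8286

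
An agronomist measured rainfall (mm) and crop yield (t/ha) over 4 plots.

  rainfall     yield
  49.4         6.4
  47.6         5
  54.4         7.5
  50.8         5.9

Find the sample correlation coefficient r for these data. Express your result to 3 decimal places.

0.914

n = 4, Σx = 202.2, Σy = 24.8, Σx² = 10246.12, Σy² = 157.02, Σxy = 1261.88
nΣxy − ΣxΣy = 5047.52 − 5014.56 = 32.96
nΣx² − (Σx)² = 40984.48 − 40884.84 = 99.64; nΣy² − (Σy)² = 628.08 − 615.04 = 13.04
r = 32.96 / √(99.64 × 13.04) = 32.96 / 36.0459 ≈ 0.914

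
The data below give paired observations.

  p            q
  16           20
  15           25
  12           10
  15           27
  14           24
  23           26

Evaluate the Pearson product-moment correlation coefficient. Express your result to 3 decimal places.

n = 6, Σp = 95, Σq = 132, Σp² = 1575, Σq² = 3106, Σpq = 2154
nΣpq − ΣpΣq = 12924 − 12540 = 384
nΣp² − (Σp)² = 9450 − 9025 = 425; nΣq² − (Σq)² = 18636 − 17424 = 1212
r = 384 / √(425 × 1212) = 384 / 717.7047 ≈ 0.535

0.535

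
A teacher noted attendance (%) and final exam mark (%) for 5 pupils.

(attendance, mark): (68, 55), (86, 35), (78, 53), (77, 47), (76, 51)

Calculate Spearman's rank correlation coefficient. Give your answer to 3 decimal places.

Rank attendance: 1, 5, 4, 3, 2
Rank mark: 5, 1, 4, 2, 3
d = rank(attendance) − rank(mark): -4, 4, 0, 1, -1; Σd² = 34
ρ = 1 − 6Σd² / [n(n²−1)] = 1 − 6×34 / (5×24) = 1 − 204/120 ≈ -0.700

-0.700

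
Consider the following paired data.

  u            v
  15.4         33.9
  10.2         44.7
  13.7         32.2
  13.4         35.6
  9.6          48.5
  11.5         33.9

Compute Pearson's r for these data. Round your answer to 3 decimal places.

-0.827

n = 6, Σu = 73.8, Σv = 228.8, Σu² = 932.86, Σv² = 8952.96, Σuv = 2751.63
nΣuv − ΣuΣv = 16509.78 − 16885.44 = -375.66
nΣu² − (Σu)² = 5597.16 − 5446.44 = 150.72; nΣv² − (Σv)² = 53717.76 − 52349.44 = 1368.32
r = -375.66 / √(150.72 × 1368.32) = -375.66 / 454.1290 ≈ -0.827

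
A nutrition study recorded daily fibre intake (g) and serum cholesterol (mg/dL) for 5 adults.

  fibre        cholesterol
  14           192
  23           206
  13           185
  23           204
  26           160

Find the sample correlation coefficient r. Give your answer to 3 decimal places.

n = 5, Σx = 99, Σy = 947, Σx² = 2099, Σy² = 180741, Σxy = 18683
nΣxy − ΣxΣy = 93415 − 93753 = -338
nΣx² − (Σx)² = 10495 − 9801 = 694; nΣy² − (Σy)² = 903705 − 896809 = 6896
r = -338 / √(694 × 6896) = -338 / 2187.6526 ≈ -0.155

-0.155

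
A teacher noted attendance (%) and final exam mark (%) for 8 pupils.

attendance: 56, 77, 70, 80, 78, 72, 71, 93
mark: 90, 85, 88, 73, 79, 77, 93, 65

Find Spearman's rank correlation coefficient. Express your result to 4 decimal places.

Rank attendance: 1, 5, 2, 7, 6, 4, 3, 8
Rank mark: 7, 5, 6, 2, 4, 3, 8, 1
d = rank(attendance) − rank(mark): -6, 0, -4, 5, 2, 1, -5, 7; Σd² = 156
ρ = 1 − 6Σd² / [n(n²−1)] = 1 − 6×156 / (8×63) = 1 − 936/504 ≈ -0.8571

-0.8571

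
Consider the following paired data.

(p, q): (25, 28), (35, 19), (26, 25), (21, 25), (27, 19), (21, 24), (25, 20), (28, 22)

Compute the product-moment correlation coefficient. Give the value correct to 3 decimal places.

n = 8, Σp = 208, Σq = 182, Σp² = 5546, Σq² = 4216, Σpq = 4673
nΣpq − ΣpΣq = 37384 − 37856 = -472
nΣp² − (Σp)² = 44368 − 43264 = 1104; nΣq² − (Σq)² = 33728 − 33124 = 604
r = -472 / √(1104 × 604) = -472 / 816.5880 ≈ -0.578

-0.578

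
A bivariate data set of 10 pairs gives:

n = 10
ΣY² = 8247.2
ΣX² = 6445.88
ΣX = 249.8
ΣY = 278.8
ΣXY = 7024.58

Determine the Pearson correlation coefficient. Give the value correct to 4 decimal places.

r = (nΣXY − ΣXΣY) / √[(nΣX² − (ΣX)²)(nΣY² − (ΣY)²)]
Numerator: 10×7024.58 − 249.8×278.8 = 601.56
Denominator: √[(64458.8 − 62400.04)(82472 − 77729.44)] = √[2058.76 × 4742.56] = 3124.7068
r = 601.56 / 3124.7068 ≈ 0.1925

0.1925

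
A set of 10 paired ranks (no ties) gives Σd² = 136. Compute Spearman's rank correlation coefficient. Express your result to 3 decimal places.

0.176

ρ = 1 − 6Σd² / [n(n²−1)] = 1 − 6×136 / (10×99)
  = 1 − 816/990 = 1 − 0.8242 ≈ 0.176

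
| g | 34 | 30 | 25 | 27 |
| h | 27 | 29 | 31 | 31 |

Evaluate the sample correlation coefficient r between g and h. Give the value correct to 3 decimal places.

-0.978

n = 4, Σg = 116, Σh = 118, Σg² = 3410, Σh² = 3492, Σgh = 3400
nΣgh − ΣgΣh = 13600 − 13688 = -88
nΣg² − (Σg)² = 13640 − 13456 = 184; nΣh² − (Σh)² = 13968 − 13924 = 44
r = -88 / √(184 × 44) = -88 / 89.9778 ≈ -0.978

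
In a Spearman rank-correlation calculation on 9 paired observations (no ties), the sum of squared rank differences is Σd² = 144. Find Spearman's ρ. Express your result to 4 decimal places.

ρ = 1 − 6Σd² / [n(n²−1)] = 1 − 6×144 / (9×80)
  = 1 − 864/720 = 1 − 1.20000 ≈ -0.2000

-0.2000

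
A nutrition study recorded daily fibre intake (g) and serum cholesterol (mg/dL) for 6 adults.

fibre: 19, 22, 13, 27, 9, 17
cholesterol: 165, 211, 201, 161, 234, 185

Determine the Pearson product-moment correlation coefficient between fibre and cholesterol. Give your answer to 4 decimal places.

-0.7181

n = 6, Σx = 107, Σy = 1157, Σx² = 2113, Σy² = 227049, Σxy = 19988
nΣxy − ΣxΣy = 119928 − 123799 = -3871
nΣx² − (Σx)² = 12678 − 11449 = 1229; nΣy² − (Σy)² = 1362294 − 1338649 = 23645
r = -3871 / √(1229 × 23645) = -3871 / 5390.7054 ≈ -0.7181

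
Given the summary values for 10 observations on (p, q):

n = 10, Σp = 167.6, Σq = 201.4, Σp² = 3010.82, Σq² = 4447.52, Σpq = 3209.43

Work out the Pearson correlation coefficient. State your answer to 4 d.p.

-0.5908

r = (nΣpq − ΣpΣq) / √[(nΣp² − (Σp)²)(nΣq² − (Σq)²)]
Numerator: 10×3209.43 − 167.6×201.4 = -1660.34
Denominator: √[(30108.2 − 28089.76)(44475.2 − 40561.96)] = √[2018.44 × 3913.24] = 2810.4519
r = -1660.34 / 2810.4519 ≈ -0.5908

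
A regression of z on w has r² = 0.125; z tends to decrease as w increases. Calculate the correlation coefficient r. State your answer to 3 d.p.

-0.354

|r| = √0.125 = 0.354
The association is negative, so r = −0.354.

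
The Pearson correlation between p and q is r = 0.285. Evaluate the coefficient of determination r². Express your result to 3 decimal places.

0.081

r² = (0.285)² = 0.081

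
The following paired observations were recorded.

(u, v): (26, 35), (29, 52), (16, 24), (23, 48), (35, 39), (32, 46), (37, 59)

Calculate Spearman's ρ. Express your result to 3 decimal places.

0.571

Rank u: 3, 4, 1, 2, 6, 5, 7
Rank v: 2, 6, 1, 5, 3, 4, 7
d = rank(u) − rank(v): 1, -2, 0, -3, 3, 1, 0; Σd² = 24
ρ = 1 − 6Σd² / [n(n²−1)] = 1 − 6×24 / (7×48) = 1 − 144/336 ≈ 0.571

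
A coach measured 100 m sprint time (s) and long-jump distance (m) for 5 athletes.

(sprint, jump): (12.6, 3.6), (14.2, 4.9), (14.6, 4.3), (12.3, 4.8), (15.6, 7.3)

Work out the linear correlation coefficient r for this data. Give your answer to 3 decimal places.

0.713

n = 5, Σx = 69.3, Σy = 24.9, Σx² = 968.21, Σy² = 131.79, Σxy = 350.64
nΣxy − ΣxΣy = 1753.2 − 1725.57 = 27.63
nΣx² − (Σx)² = 4841.05 − 4802.49 = 38.56; nΣy² − (Σy)² = 658.95 − 620.01 = 38.94
r = 27.63 / √(38.56 × 38.94) = 27.63 / 38.7495 ≈ 0.713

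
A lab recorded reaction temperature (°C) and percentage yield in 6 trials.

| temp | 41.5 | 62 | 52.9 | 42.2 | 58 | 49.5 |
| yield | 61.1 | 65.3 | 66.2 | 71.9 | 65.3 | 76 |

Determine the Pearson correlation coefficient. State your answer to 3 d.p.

n = 6, Σx = 306.1, Σy = 405.8, Σx² = 15959.75, Σy² = 27589.44, Σxy = 20669.81
nΣxy − ΣxΣy = 124018.86 − 124215.38 = -196.52
nΣx² − (Σx)² = 95758.5 − 93697.21 = 2061.29; nΣy² − (Σy)² = 165536.64 − 164673.64 = 863
r = -196.52 / √(2061.29 × 863) = -196.52 / 1333.7516 ≈ -0.147

-0.147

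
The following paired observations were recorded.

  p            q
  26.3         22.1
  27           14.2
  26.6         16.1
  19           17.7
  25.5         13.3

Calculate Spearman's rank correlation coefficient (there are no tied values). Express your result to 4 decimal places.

-0.2000

Rank p: 3, 5, 4, 1, 2
Rank q: 5, 2, 3, 4, 1
d = rank(p) − rank(q): -2, 3, 1, -3, 1; Σd² = 24
ρ = 1 − 6Σd² / [n(n²−1)] = 1 − 6×24 / (5×24) = 1 − 144/120 ≈ -0.2000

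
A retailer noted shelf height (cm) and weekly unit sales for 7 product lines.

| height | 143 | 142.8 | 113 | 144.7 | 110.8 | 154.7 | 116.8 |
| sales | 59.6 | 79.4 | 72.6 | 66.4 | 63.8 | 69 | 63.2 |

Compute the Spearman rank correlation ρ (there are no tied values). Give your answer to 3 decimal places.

Rank height: 5, 4, 2, 6, 1, 7, 3
Rank sales: 1, 7, 6, 4, 3, 5, 2
d = rank(height) − rank(sales): 4, -3, -4, 2, -2, 2, 1; Σd² = 54
ρ = 1 − 6Σd² / [n(n²−1)] = 1 − 6×54 / (7×48) = 1 − 324/336 ≈ 0.036

0.036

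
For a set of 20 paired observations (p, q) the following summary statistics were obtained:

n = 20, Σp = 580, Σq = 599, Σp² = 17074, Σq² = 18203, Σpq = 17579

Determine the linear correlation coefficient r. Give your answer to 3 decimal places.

r = (nΣpq − ΣpΣq) / √[(nΣp² − (Σp)²)(nΣq² − (Σq)²)]
Numerator: 20×17579 − 580×599 = 4160
Denominator: √[(341480 − 336400)(364060 − 358801)] = √[5080 × 5259] = 5168.7252
r = 4160 / 5168.7252 ≈ 0.805

0.805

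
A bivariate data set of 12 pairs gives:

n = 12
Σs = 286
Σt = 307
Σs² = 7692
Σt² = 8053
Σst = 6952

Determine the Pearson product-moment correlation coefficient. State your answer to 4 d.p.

r = (nΣst − ΣsΣt) / √[(nΣs² − (Σs)²)(nΣt² − (Σt)²)]
Numerator: 12×6952 − 286×307 = -4378
Denominator: √[(92304 − 81796)(96636 − 94249)] = √[10508 × 2387] = 5008.2528
r = -4378 / 5008.2528 ≈ -0.8742

-0.8742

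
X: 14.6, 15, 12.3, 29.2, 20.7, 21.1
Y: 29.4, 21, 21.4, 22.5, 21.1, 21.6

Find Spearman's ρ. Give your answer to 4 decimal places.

0.1429

Rank X: 2, 3, 1, 6, 4, 5
Rank Y: 6, 1, 3, 5, 2, 4
d = rank(X) − rank(Y): -4, 2, -2, 1, 2, 1; Σd² = 30
ρ = 1 − 6Σd² / [n(n²−1)] = 1 − 6×30 / (6×35) = 1 − 180/210 ≈ 0.1429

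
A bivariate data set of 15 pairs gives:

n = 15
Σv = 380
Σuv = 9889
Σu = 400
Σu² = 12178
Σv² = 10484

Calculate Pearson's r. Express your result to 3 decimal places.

r = (nΣuv − ΣuΣv) / √[(nΣu² − (Σu)²)(nΣv² − (Σv)²)]
Numerator: 15×9889 − 400×380 = -3665
Denominator: √[(182670 − 160000)(157260 − 144400)] = √[22670 × 12860] = 17074.4312
r = -3665 / 17074.4312 ≈ -0.215

-0.215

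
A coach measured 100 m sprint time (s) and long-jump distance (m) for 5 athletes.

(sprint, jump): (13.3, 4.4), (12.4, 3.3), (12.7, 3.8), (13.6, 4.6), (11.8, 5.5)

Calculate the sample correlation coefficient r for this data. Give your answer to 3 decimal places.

-0.191

n = 5, Σx = 63.8, Σy = 21.6, Σx² = 816.14, Σy² = 96.1, Σxy = 275.16
nΣxy − ΣxΣy = 1375.8 − 1378.08 = -2.28
nΣx² − (Σx)² = 4080.7 − 4070.44 = 10.26; nΣy² − (Σy)² = 480.5 − 466.56 = 13.94
r = -2.28 / √(10.26 × 13.94) = -2.28 / 11.9593 ≈ -0.191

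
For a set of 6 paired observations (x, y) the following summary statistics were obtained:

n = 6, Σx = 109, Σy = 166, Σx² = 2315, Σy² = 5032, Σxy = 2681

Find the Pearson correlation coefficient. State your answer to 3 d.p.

r = (nΣxy − ΣxΣy) / √[(nΣx² − (Σx)²)(nΣy² − (Σy)²)]
Numerator: 6×2681 − 109×166 = -2008
Denominator: √[(13890 − 11881)(30192 − 27556)] = √[2009 × 2636] = 2301.2440
r = -2008 / 2301.2440 ≈ -0.873

-0.873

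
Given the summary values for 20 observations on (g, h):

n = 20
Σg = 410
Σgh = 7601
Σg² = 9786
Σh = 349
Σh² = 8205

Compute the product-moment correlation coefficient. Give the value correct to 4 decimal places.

0.2613

r = (nΣgh − ΣgΣh) / √[(nΣg² − (Σg)²)(nΣh² − (Σh)²)]
Numerator: 20×7601 − 410×349 = 8930
Denominator: √[(195720 − 168100)(164100 − 121801)] = √[27620 × 42299] = 34180.3800
r = 8930 / 34180.3800 ≈ 0.2613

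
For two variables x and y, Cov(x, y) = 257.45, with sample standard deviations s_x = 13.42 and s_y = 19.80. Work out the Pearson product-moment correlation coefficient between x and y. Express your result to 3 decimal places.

0.969

r = Cov(x,y) / (s_x · s_y) = 257.45 / (13.42 × 19.80)
  = 257.45 / 265.7160 ≈ 0.969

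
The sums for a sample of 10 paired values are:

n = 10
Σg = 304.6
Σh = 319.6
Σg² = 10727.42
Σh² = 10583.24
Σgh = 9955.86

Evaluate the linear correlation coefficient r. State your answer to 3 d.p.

r = (nΣgh − ΣgΣh) / √[(nΣg² − (Σg)²)(nΣh² − (Σh)²)]
Numerator: 10×9955.86 − 304.6×319.6 = 2208.44
Denominator: √[(107274.2 − 92781.16)(105832.4 − 102144.16)] = √[14493.04 × 3688.24] = 7311.2112
r = 2208.44 / 7311.2112 ≈ 0.302

0.302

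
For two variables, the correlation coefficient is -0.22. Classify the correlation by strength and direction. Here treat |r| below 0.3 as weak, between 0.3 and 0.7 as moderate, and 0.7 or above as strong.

r = -0.22 < 0 so the relationship is negative.
|r| = 0.22, which falls in the weak range.

weak negative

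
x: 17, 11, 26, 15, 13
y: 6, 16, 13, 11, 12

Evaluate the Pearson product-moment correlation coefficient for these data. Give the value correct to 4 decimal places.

n = 5, Σx = 82, Σy = 58, Σx² = 1480, Σy² = 726, Σxy = 937
nΣxy − ΣxΣy = 4685 − 4756 = -71
nΣx² − (Σx)² = 7400 − 6724 = 676; nΣy² − (Σy)² = 3630 − 3364 = 266
r = -71 / √(676 × 266) = -71 / 424.0472 ≈ -0.1674

-0.1674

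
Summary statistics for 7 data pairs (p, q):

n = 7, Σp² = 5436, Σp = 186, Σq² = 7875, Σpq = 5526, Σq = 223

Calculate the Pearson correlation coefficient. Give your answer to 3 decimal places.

r = (nΣpq − ΣpΣq) / √[(nΣp² − (Σp)²)(nΣq² − (Σq)²)]
Numerator: 7×5526 − 186×223 = -2796
Denominator: √[(38052 − 34596)(55125 − 49729)] = √[3456 × 5396] = 4318.3997
r = -2796 / 4318.3997 ≈ -0.647

-0.647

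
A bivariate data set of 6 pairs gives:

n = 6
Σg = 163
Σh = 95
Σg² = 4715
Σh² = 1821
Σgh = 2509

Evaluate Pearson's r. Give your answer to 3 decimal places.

r = (nΣgh − ΣgΣh) / √[(nΣg² − (Σg)²)(nΣh² − (Σh)²)]
Numerator: 6×2509 − 163×95 = -431
Denominator: √[(28290 − 26569)(10926 − 9025)] = √[1721 × 1901] = 1808.7623
r = -431 / 1808.7623 ≈ -0.238

-0.238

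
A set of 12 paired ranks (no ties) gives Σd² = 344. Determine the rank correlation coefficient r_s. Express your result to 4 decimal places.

ρ = 1 − 6Σd² / [n(n²−1)] = 1 − 6×344 / (12×143)
  = 1 − 2064/1716 = 1 − 1.20280 ≈ -0.2028

-0.2028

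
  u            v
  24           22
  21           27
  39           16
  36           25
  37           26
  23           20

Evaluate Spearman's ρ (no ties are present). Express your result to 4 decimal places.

-0.4286

Rank u: 3, 1, 6, 4, 5, 2
Rank v: 3, 6, 1, 4, 5, 2
d = rank(u) − rank(v): 0, -5, 5, 0, 0, 0; Σd² = 50
ρ = 1 − 6Σd² / [n(n²−1)] = 1 − 6×50 / (6×35) = 1 − 300/210 ≈ -0.4286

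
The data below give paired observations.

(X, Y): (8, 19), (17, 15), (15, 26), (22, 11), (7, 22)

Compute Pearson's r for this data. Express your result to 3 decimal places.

n = 5, ΣX = 69, ΣY = 93, ΣX² = 1111, ΣY² = 1867, ΣXY = 1193
nΣXY − ΣXΣY = 5965 − 6417 = -452
nΣX² − (ΣX)² = 5555 − 4761 = 794; nΣY² − (ΣY)² = 9335 − 8649 = 686
r = -452 / √(794 × 686) = -452 / 738.0271 ≈ -0.612

-0.612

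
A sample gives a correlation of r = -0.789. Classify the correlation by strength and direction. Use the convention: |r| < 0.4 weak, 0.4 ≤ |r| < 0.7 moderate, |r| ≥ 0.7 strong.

strong negative

r = -0.789 < 0 so the relationship is negative.
|r| = 0.789, which falls in the strong range.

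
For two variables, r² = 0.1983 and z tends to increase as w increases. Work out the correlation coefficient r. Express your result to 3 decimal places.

0.445

|r| = √0.1983 = 0.445
The association is positive, so r = 0.445.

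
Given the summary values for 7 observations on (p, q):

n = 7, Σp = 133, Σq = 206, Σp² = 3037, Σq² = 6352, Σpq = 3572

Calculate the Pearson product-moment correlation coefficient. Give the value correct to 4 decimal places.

r = (nΣpq − ΣpΣq) / √[(nΣp² − (Σp)²)(nΣq² − (Σq)²)]
Numerator: 7×3572 − 133×206 = -2394
Denominator: √[(21259 − 17689)(44464 − 42436)] = √[3570 × 2028] = 2690.7174
r = -2394 / 2690.7174 ≈ -0.8897

-0.8897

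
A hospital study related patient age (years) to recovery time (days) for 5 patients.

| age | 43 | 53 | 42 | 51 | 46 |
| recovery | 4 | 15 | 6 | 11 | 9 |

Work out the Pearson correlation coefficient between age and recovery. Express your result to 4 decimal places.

n = 5, Σx = 235, Σy = 45, Σx² = 11139, Σy² = 479, Σxy = 2194
nΣxy − ΣxΣy = 10970 − 10575 = 395
nΣx² − (Σx)² = 55695 − 55225 = 470; nΣy² − (Σy)² = 2395 − 2025 = 370
r = 395 / √(470 × 370) = 395 / 417.0132 ≈ 0.9472

0.9472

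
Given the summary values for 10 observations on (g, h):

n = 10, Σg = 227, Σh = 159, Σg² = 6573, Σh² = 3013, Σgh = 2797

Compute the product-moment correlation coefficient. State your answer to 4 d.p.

r = (nΣgh − ΣgΣh) / √[(nΣg² − (Σg)²)(nΣh² − (Σh)²)]
Numerator: 10×2797 − 227×159 = -8123
Denominator: √[(65730 − 51529)(30130 − 25281)] = √[14201 × 4849] = 8298.2317
r = -8123 / 8298.2317 ≈ -0.9789

-0.9789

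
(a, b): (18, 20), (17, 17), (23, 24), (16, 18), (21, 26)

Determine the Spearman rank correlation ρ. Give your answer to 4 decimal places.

0.8000

Rank a: 3, 2, 5, 1, 4
Rank b: 3, 1, 4, 2, 5
d = rank(a) − rank(b): 0, 1, 1, -1, -1; Σd² = 4
ρ = 1 − 6Σd² / [n(n²−1)] = 1 − 6×4 / (5×24) = 1 − 24/120 ≈ 0.8000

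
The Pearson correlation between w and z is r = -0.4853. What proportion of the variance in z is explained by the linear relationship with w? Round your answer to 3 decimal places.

r² = (-0.4853)² = 0.236

0.236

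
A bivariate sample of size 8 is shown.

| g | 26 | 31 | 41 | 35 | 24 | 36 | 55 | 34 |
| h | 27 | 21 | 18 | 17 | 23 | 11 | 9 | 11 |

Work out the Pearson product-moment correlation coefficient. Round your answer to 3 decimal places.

n = 8, Σg = 282, Σh = 137, Σg² = 10596, Σh² = 2635, Σgh = 4503
nΣgh − ΣgΣh = 36024 − 38634 = -2610
nΣg² − (Σg)² = 84768 − 79524 = 5244; nΣh² − (Σh)² = 21080 − 18769 = 2311
r = -2610 / √(5244 × 2311) = -2610 / 3481.2188 ≈ -0.750

-0.750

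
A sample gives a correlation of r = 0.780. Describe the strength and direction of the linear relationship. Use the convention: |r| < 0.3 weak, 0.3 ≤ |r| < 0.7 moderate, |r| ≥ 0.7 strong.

r = 0.780 > 0 so the relationship is positive.
|r| = 0.780, which falls in the strong range.

strong positive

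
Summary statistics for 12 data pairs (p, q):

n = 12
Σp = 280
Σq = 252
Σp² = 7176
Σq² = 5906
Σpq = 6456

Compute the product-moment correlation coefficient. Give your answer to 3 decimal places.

0.917

r = (nΣpq − ΣpΣq) / √[(nΣp² − (Σp)²)(nΣq² − (Σq)²)]
Numerator: 12×6456 − 280×252 = 6912
Denominator: √[(86112 − 78400)(70872 − 63504)] = √[7712 × 7368] = 7538.0379
r = 6912 / 7538.0379 ≈ 0.917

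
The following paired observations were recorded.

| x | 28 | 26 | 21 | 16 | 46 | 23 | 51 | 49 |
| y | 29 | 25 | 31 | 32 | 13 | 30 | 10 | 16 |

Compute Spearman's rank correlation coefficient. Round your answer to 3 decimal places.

-0.952

Rank x: 5, 4, 2, 1, 6, 3, 8, 7
Rank y: 5, 4, 7, 8, 2, 6, 1, 3
d = rank(x) − rank(y): 0, 0, -5, -7, 4, -3, 7, 4; Σd² = 164
ρ = 1 − 6Σd² / [n(n²−1)] = 1 − 6×164 / (8×63) = 1 − 984/504 ≈ -0.952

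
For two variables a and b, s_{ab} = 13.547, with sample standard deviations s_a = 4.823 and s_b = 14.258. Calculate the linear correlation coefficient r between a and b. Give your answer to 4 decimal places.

0.1970

r = Cov(a,b) / (s_a · s_b) = 13.547 / (4.823 × 14.258)
  = 13.547 / 68.7663 ≈ 0.1970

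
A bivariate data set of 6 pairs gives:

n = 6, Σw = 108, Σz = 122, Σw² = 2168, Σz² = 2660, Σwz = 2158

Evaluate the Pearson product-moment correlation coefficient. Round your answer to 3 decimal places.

-0.190

r = (nΣwz − ΣwΣz) / √[(nΣw² − (Σw)²)(nΣz² − (Σz)²)]
Numerator: 6×2158 − 108×122 = -228
Denominator: √[(13008 − 11664)(15960 − 14884)] = √[1344 × 1076] = 1202.5573
r = -228 / 1202.5573 ≈ -0.190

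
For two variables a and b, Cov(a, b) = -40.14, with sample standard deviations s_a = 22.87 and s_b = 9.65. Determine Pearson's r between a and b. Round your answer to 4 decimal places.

-0.1819

r = Cov(a,b) / (s_a · s_b) = -40.14 / (22.87 × 9.65)
  = -40.14 / 220.6955 ≈ -0.1819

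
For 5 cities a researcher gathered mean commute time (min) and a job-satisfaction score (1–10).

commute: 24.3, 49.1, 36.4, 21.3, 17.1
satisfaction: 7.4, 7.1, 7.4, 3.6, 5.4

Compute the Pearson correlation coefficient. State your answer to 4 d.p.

0.5867

n = 5, Σx = 148.2, Σy = 30.9, Σx² = 5072.36, Σy² = 202.05, Σxy = 966.81
nΣxy − ΣxΣy = 4834.05 − 4579.38 = 254.67
nΣx² − (Σx)² = 25361.8 − 21963.24 = 3398.56; nΣy² − (Σy)² = 1010.25 − 954.81 = 55.44
r = 254.67 / √(3398.56 × 55.44) = 254.67 / 434.0693 ≈ 0.5867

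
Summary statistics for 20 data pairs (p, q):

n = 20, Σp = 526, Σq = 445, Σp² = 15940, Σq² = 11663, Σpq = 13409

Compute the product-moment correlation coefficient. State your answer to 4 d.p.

0.8854

r = (nΣpq − ΣpΣq) / √[(nΣp² − (Σp)²)(nΣq² − (Σq)²)]
Numerator: 20×13409 − 526×445 = 34110
Denominator: √[(318800 − 276676)(233260 − 198025)] = √[42124 × 35235] = 38525.8243
r = 34110 / 38525.8243 ≈ 0.8854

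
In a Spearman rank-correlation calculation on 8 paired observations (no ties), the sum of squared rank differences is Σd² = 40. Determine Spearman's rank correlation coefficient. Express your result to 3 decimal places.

ρ = 1 − 6Σd² / [n(n²−1)] = 1 − 6×40 / (8×63)
  = 1 − 240/504 = 1 − 0.4762 ≈ 0.524

0.524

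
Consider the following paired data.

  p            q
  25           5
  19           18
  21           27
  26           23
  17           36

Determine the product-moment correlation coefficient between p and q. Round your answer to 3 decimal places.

-0.625

n = 5, Σp = 108, Σq = 109, Σp² = 2392, Σq² = 2903, Σpq = 2244
nΣpq − ΣpΣq = 11220 − 11772 = -552
nΣp² − (Σp)² = 11960 − 11664 = 296; nΣq² − (Σq)² = 14515 − 11881 = 2634
r = -552 / √(296 × 2634) = -552 / 882.9858 ≈ -0.625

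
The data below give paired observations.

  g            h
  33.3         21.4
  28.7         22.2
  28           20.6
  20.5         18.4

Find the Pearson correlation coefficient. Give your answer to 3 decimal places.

0.843

n = 4, Σg = 110.5, Σh = 82.6, Σg² = 3136.83, Σh² = 1713.72, Σgh = 2303.76
nΣgh − ΣgΣh = 9215.04 − 9127.3 = 87.74
nΣg² − (Σg)² = 12547.32 − 12210.25 = 337.07; nΣh² − (Σh)² = 6854.88 − 6822.76 = 32.12
r = 87.74 / √(337.07 × 32.12) = 87.74 / 104.0514 ≈ 0.843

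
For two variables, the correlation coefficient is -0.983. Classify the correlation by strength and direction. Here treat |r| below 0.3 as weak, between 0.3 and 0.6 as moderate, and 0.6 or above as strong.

strong negative

r = -0.983 < 0 so the relationship is negative.
|r| = 0.983, which falls in the strong range.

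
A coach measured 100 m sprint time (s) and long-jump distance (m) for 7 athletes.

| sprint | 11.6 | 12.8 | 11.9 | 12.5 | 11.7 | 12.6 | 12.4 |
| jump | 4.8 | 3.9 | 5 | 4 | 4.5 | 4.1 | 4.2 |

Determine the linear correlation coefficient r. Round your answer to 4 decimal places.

-0.8758

n = 7, Σx = 85.5, Σy = 30.5, Σx² = 1045.67, Σy² = 133.95, Σxy = 371.49
nΣxy − ΣxΣy = 2600.43 − 2607.75 = -7.32
nΣx² − (Σx)² = 7319.69 − 7310.25 = 9.44; nΣy² − (Σy)² = 937.65 − 930.25 = 7.4
r = -7.32 / √(9.44 × 7.4) = -7.32 / 8.3580 ≈ -0.8758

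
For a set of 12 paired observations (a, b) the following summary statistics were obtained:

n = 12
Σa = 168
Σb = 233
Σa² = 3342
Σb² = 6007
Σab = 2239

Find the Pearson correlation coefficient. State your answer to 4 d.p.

r = (nΣab − ΣaΣb) / √[(nΣa² − (Σa)²)(nΣb² − (Σb)²)]
Numerator: 12×2239 − 168×233 = -12276
Denominator: √[(40104 − 28224)(72084 − 54289)] = √[11880 × 17795] = 14539.7593
r = -12276 / 14539.7593 ≈ -0.8443

-0.8443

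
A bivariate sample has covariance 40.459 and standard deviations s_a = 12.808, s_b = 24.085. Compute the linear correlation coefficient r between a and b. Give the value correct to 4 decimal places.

r = Cov(a,b) / (s_a · s_b) = 40.459 / (12.808 × 24.085)
  = 40.459 / 308.4807 ≈ 0.1312

0.1312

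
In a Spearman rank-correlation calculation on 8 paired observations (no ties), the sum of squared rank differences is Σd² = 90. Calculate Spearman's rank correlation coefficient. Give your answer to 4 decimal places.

ρ = 1 − 6Σd² / [n(n²−1)] = 1 − 6×90 / (8×63)
  = 1 − 540/504 = 1 − 1.07143 ≈ -0.0714

-0.0714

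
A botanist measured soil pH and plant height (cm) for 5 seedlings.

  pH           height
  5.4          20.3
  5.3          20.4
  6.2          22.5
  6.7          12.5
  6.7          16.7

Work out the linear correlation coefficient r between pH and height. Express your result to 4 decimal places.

-0.6588

n = 5, Σx = 30.3, Σy = 92.4, Σx² = 185.47, Σy² = 1769.64, Σxy = 552.88
nΣxy − ΣxΣy = 2764.4 − 2799.72 = -35.32
nΣx² − (Σx)² = 927.35 − 918.09 = 9.26; nΣy² − (Σy)² = 8848.2 − 8537.76 = 310.44
r = -35.32 / √(9.26 × 310.44) = -35.32 / 53.6160 ≈ -0.6588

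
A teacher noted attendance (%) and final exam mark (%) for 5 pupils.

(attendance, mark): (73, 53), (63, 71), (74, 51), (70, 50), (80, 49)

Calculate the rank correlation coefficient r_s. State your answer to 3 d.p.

Rank attendance: 3, 1, 4, 2, 5
Rank mark: 4, 5, 3, 2, 1
d = rank(attendance) − rank(mark): -1, -4, 1, 0, 4; Σd² = 34
ρ = 1 − 6Σd² / [n(n²−1)] = 1 − 6×34 / (5×24) = 1 − 204/120 ≈ -0.700

-0.700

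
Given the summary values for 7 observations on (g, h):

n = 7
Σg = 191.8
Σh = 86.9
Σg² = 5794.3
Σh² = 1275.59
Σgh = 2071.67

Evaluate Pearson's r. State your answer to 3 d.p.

-0.950

r = (nΣgh − ΣgΣh) / √[(nΣg² − (Σg)²)(nΣh² − (Σh)²)]
Numerator: 7×2071.67 − 191.8×86.9 = -2165.73
Denominator: √[(40560.1 − 36787.24)(8929.13 − 7551.61)] = √[3772.86 × 1377.52] = 2279.7347
r = -2165.73 / 2279.7347 ≈ -0.950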